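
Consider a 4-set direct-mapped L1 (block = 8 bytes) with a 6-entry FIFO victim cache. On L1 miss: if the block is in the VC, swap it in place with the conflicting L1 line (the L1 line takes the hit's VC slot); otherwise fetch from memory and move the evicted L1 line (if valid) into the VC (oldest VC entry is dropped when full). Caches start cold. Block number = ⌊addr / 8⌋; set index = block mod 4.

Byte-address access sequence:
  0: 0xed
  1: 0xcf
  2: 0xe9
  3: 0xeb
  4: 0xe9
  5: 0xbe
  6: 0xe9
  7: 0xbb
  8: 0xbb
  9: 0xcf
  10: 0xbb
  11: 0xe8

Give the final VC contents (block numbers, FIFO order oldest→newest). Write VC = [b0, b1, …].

  [0] addr=0xed blk=29 s=1: MISS | VC []
  [1] addr=0xcf blk=25 s=1: MISS | VC [29]
  [2] addr=0xe9 blk=29 s=1: VC-HIT | VC [25]
  [3] addr=0xeb blk=29 s=1: L1-HIT | VC [25]
  [4] addr=0xe9 blk=29 s=1: L1-HIT | VC [25]
  [5] addr=0xbe blk=23 s=3: MISS | VC [25]
  [6] addr=0xe9 blk=29 s=1: L1-HIT | VC [25]
  [7] addr=0xbb blk=23 s=3: L1-HIT | VC [25]
  [8] addr=0xbb blk=23 s=3: L1-HIT | VC [25]
  [9] addr=0xcf blk=25 s=1: VC-HIT | VC [29]
  [10] addr=0xbb blk=23 s=3: L1-HIT | VC [29]
  [11] addr=0xe8 blk=29 s=1: VC-HIT | VC [25]

VC = [25]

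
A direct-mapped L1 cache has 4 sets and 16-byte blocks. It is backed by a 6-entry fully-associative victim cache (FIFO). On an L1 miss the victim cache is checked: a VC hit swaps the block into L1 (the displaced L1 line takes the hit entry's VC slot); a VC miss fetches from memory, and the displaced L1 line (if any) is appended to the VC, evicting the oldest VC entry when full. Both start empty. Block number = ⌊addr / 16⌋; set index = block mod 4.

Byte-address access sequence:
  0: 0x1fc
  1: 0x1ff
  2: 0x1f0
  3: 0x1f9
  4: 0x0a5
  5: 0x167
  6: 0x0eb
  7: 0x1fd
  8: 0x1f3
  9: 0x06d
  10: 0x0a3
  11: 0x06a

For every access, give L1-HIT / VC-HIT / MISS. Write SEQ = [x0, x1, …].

0: 0x1fc (blk 31, set 3) → MISS  vc=[]
1: 0x1ff (blk 31, set 3) → L1-HIT  vc=[]
2: 0x1f0 (blk 31, set 3) → L1-HIT  vc=[]
3: 0x1f9 (blk 31, set 3) → L1-HIT  vc=[]
4: 0xa5 (blk 10, set 2) → MISS  vc=[]
5: 0x167 (blk 22, set 2) → MISS  vc=[10]
6: 0xeb (blk 14, set 2) → MISS  vc=[10, 22]
7: 0x1fd (blk 31, set 3) → L1-HIT  vc=[10, 22]
8: 0x1f3 (blk 31, set 3) → L1-HIT  vc=[10, 22]
9: 0x6d (blk 6, set 2) → MISS  vc=[10, 22, 14]
10: 0xa3 (blk 10, set 2) → VC-HIT  vc=[6, 22, 14]
11: 0x6a (blk 6, set 2) → VC-HIT  vc=[10, 22, 14]

SEQ = [MISS, L1-HIT, L1-HIT, L1-HIT, MISS, MISS, MISS, L1-HIT, L1-HIT, MISS, VC-HIT, VC-HIT]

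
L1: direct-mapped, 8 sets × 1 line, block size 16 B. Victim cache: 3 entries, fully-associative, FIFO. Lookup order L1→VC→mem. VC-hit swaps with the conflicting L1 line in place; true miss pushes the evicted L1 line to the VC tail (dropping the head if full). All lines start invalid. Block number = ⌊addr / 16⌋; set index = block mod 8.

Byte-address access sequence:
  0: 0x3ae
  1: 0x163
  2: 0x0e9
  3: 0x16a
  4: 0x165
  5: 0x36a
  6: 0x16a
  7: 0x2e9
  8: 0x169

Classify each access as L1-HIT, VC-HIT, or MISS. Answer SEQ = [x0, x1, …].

SEQ = [MISS, MISS, MISS, VC-HIT, L1-HIT, MISS, VC-HIT, MISS, VC-HIT]

#0 0x3ae→b58/s2 MISS; vc=[]
#1 0x163→b22/s6 MISS; vc=[]
#2 0xe9→b14/s6 MISS; vc=[22]
#3 0x16a→b22/s6 VC-HIT; vc=[14]
#4 0x165→b22/s6 L1-HIT; vc=[14]
#5 0x36a→b54/s6 MISS; vc=[14,22]
#6 0x16a→b22/s6 VC-HIT; vc=[14,54]
#7 0x2e9→b46/s6 MISS; vc=[14,54,22]
#8 0x169→b22/s6 VC-HIT; vc=[14,54,46]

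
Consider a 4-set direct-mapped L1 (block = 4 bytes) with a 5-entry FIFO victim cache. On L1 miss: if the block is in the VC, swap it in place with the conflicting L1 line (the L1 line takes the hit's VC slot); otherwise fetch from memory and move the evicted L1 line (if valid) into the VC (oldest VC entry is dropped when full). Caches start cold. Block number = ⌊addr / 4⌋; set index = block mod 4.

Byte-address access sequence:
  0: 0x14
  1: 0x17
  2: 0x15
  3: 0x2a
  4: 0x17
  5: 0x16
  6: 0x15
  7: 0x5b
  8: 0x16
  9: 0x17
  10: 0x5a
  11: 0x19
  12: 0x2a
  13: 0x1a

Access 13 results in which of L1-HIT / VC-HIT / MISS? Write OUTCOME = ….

OUTCOME = VC-HIT

  [0] addr=0x14 blk=5 s=1: MISS | VC []
  [1] addr=0x17 blk=5 s=1: L1-HIT | VC []
  [2] addr=0x15 blk=5 s=1: L1-HIT | VC []
  [3] addr=0x2a blk=10 s=2: MISS | VC []
  [4] addr=0x17 blk=5 s=1: L1-HIT | VC []
  [5] addr=0x16 blk=5 s=1: L1-HIT | VC []
  [6] addr=0x15 blk=5 s=1: L1-HIT | VC []
  [7] addr=0x5b blk=22 s=2: MISS | VC [10]
  [8] addr=0x16 blk=5 s=1: L1-HIT | VC [10]
  [9] addr=0x17 blk=5 s=1: L1-HIT | VC [10]
  [10] addr=0x5a blk=22 s=2: L1-HIT | VC [10]
  [11] addr=0x19 blk=6 s=2: MISS | VC [10, 22]
  [12] addr=0x2a blk=10 s=2: VC-HIT | VC [6, 22]
  [13] addr=0x1a blk=6 s=2: VC-HIT | VC [10, 22]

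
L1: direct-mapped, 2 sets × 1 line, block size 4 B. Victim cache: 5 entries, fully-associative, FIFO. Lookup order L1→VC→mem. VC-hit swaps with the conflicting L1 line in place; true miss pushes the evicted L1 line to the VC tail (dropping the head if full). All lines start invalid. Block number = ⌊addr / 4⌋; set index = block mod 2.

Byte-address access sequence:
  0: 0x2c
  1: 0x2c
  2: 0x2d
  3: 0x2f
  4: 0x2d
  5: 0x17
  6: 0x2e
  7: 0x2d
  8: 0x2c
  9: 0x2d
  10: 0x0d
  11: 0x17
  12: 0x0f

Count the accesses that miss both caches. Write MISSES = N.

MISSES = 3

  [0] addr=0x2c blk=11 s=1: MISS | VC []
  [1] addr=0x2c blk=11 s=1: L1-HIT | VC []
  [2] addr=0x2d blk=11 s=1: L1-HIT | VC []
  [3] addr=0x2f blk=11 s=1: L1-HIT | VC []
  [4] addr=0x2d blk=11 s=1: L1-HIT | VC []
  [5] addr=0x17 blk=5 s=1: MISS | VC [11]
  [6] addr=0x2e blk=11 s=1: VC-HIT | VC [5]
  [7] addr=0x2d blk=11 s=1: L1-HIT | VC [5]
  [8] addr=0x2c blk=11 s=1: L1-HIT | VC [5]
  [9] addr=0x2d blk=11 s=1: L1-HIT | VC [5]
  [10] addr=0xd blk=3 s=1: MISS | VC [5, 11]
  [11] addr=0x17 blk=5 s=1: VC-HIT | VC [3, 11]
  [12] addr=0xf blk=3 s=1: VC-HIT | VC [5, 11]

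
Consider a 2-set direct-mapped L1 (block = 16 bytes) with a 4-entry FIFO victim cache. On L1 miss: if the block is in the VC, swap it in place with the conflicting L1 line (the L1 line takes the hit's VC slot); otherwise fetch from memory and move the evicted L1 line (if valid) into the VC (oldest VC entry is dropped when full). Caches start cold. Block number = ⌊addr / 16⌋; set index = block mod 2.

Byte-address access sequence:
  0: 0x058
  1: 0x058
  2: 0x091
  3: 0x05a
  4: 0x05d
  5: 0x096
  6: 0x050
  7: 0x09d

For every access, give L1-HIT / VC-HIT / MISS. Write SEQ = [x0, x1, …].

  [0] addr=0x58 blk=5 s=1: MISS | VC []
  [1] addr=0x58 blk=5 s=1: L1-HIT | VC []
  [2] addr=0x91 blk=9 s=1: MISS | VC [5]
  [3] addr=0x5a blk=5 s=1: VC-HIT | VC [9]
  [4] addr=0x5d blk=5 s=1: L1-HIT | VC [9]
  [5] addr=0x96 blk=9 s=1: VC-HIT | VC [5]
  [6] addr=0x50 blk=5 s=1: VC-HIT | VC [9]
  [7] addr=0x9d blk=9 s=1: VC-HIT | VC [5]

SEQ = [MISS, L1-HIT, MISS, VC-HIT, L1-HIT, VC-HIT, VC-HIT, VC-HIT]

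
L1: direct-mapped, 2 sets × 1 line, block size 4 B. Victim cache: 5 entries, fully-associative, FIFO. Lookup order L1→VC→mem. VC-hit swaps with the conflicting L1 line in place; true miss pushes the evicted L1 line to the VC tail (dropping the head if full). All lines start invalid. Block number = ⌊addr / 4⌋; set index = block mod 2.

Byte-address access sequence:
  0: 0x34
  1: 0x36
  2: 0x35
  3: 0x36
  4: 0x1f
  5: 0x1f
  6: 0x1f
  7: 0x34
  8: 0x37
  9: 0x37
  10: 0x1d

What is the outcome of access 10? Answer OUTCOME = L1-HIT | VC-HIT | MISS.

OUTCOME = VC-HIT

  [0] addr=0x34 blk=13 s=1: MISS | VC []
  [1] addr=0x36 blk=13 s=1: L1-HIT | VC []
  [2] addr=0x35 blk=13 s=1: L1-HIT | VC []
  [3] addr=0x36 blk=13 s=1: L1-HIT | VC []
  [4] addr=0x1f blk=7 s=1: MISS | VC [13]
  [5] addr=0x1f blk=7 s=1: L1-HIT | VC [13]
  [6] addr=0x1f blk=7 s=1: L1-HIT | VC [13]
  [7] addr=0x34 blk=13 s=1: VC-HIT | VC [7]
  [8] addr=0x37 blk=13 s=1: L1-HIT | VC [7]
  [9] addr=0x37 blk=13 s=1: L1-HIT | VC [7]
  [10] addr=0x1d blk=7 s=1: VC-HIT | VC [13]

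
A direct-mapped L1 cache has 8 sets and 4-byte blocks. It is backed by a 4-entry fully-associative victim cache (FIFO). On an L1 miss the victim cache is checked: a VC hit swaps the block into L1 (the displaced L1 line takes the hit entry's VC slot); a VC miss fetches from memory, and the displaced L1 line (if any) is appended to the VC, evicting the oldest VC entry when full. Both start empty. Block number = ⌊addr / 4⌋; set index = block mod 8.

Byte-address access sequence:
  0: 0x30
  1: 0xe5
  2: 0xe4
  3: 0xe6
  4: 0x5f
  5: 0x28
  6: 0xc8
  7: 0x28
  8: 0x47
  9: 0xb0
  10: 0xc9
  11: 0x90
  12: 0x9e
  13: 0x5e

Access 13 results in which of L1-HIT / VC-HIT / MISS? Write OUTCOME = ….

OUTCOME = VC-HIT

  [0] addr=0x30 blk=12 s=4: MISS | VC []
  [1] addr=0xe5 blk=57 s=1: MISS | VC []
  [2] addr=0xe4 blk=57 s=1: L1-HIT | VC []
  [3] addr=0xe6 blk=57 s=1: L1-HIT | VC []
  [4] addr=0x5f blk=23 s=7: MISS | VC []
  [5] addr=0x28 blk=10 s=2: MISS | VC []
  [6] addr=0xc8 blk=50 s=2: MISS | VC [10]
  [7] addr=0x28 blk=10 s=2: VC-HIT | VC [50]
  [8] addr=0x47 blk=17 s=1: MISS | VC [50, 57]
  [9] addr=0xb0 blk=44 s=4: MISS | VC [50, 57, 12]
  [10] addr=0xc9 blk=50 s=2: VC-HIT | VC [10, 57, 12]
  [11] addr=0x90 blk=36 s=4: MISS | VC [10, 57, 12, 44]
  [12] addr=0x9e blk=39 s=7: MISS | VC [57, 12, 44, 23]
  [13] addr=0x5e blk=23 s=7: VC-HIT | VC [57, 12, 44, 39]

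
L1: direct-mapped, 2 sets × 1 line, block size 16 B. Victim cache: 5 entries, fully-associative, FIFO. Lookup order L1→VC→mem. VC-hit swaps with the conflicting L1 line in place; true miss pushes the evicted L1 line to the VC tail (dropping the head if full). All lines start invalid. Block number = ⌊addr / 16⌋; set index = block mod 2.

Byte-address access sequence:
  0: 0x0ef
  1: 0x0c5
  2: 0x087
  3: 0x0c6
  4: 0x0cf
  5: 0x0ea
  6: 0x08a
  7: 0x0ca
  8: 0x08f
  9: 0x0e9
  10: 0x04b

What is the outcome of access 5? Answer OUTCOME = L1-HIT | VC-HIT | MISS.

OUTCOME = VC-HIT

  [0] addr=0xef blk=14 s=0: MISS | VC []
  [1] addr=0xc5 blk=12 s=0: MISS | VC [14]
  [2] addr=0x87 blk=8 s=0: MISS | VC [14, 12]
  [3] addr=0xc6 blk=12 s=0: VC-HIT | VC [14, 8]
  [4] addr=0xcf blk=12 s=0: L1-HIT | VC [14, 8]
  [5] addr=0xea blk=14 s=0: VC-HIT | VC [12, 8]
  [6] addr=0x8a blk=8 s=0: VC-HIT | VC [12, 14]
  [7] addr=0xca blk=12 s=0: VC-HIT | VC [8, 14]
  [8] addr=0x8f blk=8 s=0: VC-HIT | VC [12, 14]
  [9] addr=0xe9 blk=14 s=0: VC-HIT | VC [12, 8]
  [10] addr=0x4b blk=4 s=0: MISS | VC [12, 8, 14]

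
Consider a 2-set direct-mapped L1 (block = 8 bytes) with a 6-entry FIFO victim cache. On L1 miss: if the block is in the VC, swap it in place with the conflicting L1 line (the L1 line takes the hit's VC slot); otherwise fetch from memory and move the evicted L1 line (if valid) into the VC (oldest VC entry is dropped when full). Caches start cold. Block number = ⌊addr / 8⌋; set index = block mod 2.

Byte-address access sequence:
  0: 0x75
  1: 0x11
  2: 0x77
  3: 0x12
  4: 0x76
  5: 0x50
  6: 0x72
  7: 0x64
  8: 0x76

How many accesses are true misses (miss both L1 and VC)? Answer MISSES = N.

0: 0x75 (blk 14, set 0) → MISS  vc=[]
1: 0x11 (blk 2, set 0) → MISS  vc=[14]
2: 0x77 (blk 14, set 0) → VC-HIT  vc=[2]
3: 0x12 (blk 2, set 0) → VC-HIT  vc=[14]
4: 0x76 (blk 14, set 0) → VC-HIT  vc=[2]
5: 0x50 (blk 10, set 0) → MISS  vc=[2, 14]
6: 0x72 (blk 14, set 0) → VC-HIT  vc=[2, 10]
7: 0x64 (blk 12, set 0) → MISS  vc=[2, 10, 14]
8: 0x76 (blk 14, set 0) → VC-HIT  vc=[2, 10, 12]

MISSES = 4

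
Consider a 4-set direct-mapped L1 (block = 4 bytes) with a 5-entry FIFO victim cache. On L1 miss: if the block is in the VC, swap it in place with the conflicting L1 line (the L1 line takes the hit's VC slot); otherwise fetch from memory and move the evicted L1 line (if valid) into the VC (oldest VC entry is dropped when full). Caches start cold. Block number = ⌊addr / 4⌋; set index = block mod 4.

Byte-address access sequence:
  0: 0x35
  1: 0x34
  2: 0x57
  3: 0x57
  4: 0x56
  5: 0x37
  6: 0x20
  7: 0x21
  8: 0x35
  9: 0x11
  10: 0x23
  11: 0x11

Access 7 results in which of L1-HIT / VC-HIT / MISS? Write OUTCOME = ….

OUTCOME = L1-HIT

0: 0x35 (blk 13, set 1) → MISS  vc=[]
1: 0x34 (blk 13, set 1) → L1-HIT  vc=[]
2: 0x57 (blk 21, set 1) → MISS  vc=[13]
3: 0x57 (blk 21, set 1) → L1-HIT  vc=[13]
4: 0x56 (blk 21, set 1) → L1-HIT  vc=[13]
5: 0x37 (blk 13, set 1) → VC-HIT  vc=[21]
6: 0x20 (blk 8, set 0) → MISS  vc=[21]
7: 0x21 (blk 8, set 0) → L1-HIT  vc=[21]
8: 0x35 (blk 13, set 1) → L1-HIT  vc=[21]
9: 0x11 (blk 4, set 0) → MISS  vc=[21, 8]
10: 0x23 (blk 8, set 0) → VC-HIT  vc=[21, 4]
11: 0x11 (blk 4, set 0) → VC-HIT  vc=[21, 8]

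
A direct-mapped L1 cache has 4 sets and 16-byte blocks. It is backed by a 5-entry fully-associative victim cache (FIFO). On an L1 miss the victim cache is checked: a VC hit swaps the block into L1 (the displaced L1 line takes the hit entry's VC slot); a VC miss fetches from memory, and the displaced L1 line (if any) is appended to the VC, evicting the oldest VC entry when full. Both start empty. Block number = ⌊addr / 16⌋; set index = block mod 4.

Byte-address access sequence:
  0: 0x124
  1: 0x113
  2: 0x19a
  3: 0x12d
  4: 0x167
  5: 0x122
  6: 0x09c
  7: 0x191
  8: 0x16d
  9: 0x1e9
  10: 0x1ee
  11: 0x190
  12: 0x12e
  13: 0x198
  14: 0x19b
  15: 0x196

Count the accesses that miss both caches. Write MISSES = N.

  [0] addr=0x124 blk=18 s=2: MISS | VC []
  [1] addr=0x113 blk=17 s=1: MISS | VC []
  [2] addr=0x19a blk=25 s=1: MISS | VC [17]
  [3] addr=0x12d blk=18 s=2: L1-HIT | VC [17]
  [4] addr=0x167 blk=22 s=2: MISS | VC [17, 18]
  [5] addr=0x122 blk=18 s=2: VC-HIT | VC [17, 22]
  [6] addr=0x9c blk=9 s=1: MISS | VC [17, 22, 25]
  [7] addr=0x191 blk=25 s=1: VC-HIT | VC [17, 22, 9]
  [8] addr=0x16d blk=22 s=2: VC-HIT | VC [17, 18, 9]
  [9] addr=0x1e9 blk=30 s=2: MISS | VC [17, 18, 9, 22]
  [10] addr=0x1ee blk=30 s=2: L1-HIT | VC [17, 18, 9, 22]
  [11] addr=0x190 blk=25 s=1: L1-HIT | VC [17, 18, 9, 22]
  [12] addr=0x12e blk=18 s=2: VC-HIT | VC [17, 30, 9, 22]
  [13] addr=0x198 blk=25 s=1: L1-HIT | VC [17, 30, 9, 22]
  [14] addr=0x19b blk=25 s=1: L1-HIT | VC [17, 30, 9, 22]
  [15] addr=0x196 blk=25 s=1: L1-HIT | VC [17, 30, 9, 22]

MISSES = 6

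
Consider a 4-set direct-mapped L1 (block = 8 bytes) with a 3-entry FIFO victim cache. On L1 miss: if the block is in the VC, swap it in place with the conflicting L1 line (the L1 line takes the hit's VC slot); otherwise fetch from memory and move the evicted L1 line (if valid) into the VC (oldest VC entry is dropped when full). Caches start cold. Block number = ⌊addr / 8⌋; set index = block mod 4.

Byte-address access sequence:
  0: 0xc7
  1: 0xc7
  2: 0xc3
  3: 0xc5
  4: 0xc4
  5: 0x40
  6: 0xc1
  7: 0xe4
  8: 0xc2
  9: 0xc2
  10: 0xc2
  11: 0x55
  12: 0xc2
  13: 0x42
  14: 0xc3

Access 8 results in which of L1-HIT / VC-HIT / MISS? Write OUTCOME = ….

#0 0xc7→b24/s0 MISS; vc=[]
#1 0xc7→b24/s0 L1-HIT; vc=[]
#2 0xc3→b24/s0 L1-HIT; vc=[]
#3 0xc5→b24/s0 L1-HIT; vc=[]
#4 0xc4→b24/s0 L1-HIT; vc=[]
#5 0x40→b8/s0 MISS; vc=[24]
#6 0xc1→b24/s0 VC-HIT; vc=[8]
#7 0xe4→b28/s0 MISS; vc=[8,24]
#8 0xc2→b24/s0 VC-HIT; vc=[8,28]
#9 0xc2→b24/s0 L1-HIT; vc=[8,28]
#10 0xc2→b24/s0 L1-HIT; vc=[8,28]
#11 0x55→b10/s2 MISS; vc=[8,28]
#12 0xc2→b24/s0 L1-HIT; vc=[8,28]
#13 0x42→b8/s0 VC-HIT; vc=[24,28]
#14 0xc3→b24/s0 VC-HIT; vc=[8,28]

OUTCOME = VC-HIT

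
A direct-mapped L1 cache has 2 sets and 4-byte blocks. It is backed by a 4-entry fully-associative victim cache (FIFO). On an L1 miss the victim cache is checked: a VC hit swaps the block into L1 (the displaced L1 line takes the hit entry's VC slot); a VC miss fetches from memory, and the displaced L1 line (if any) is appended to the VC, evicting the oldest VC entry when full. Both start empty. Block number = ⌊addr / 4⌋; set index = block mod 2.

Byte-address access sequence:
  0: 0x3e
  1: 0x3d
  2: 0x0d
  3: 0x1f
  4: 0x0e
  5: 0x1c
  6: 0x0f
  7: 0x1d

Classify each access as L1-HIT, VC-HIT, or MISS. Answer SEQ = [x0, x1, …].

SEQ = [MISS, L1-HIT, MISS, MISS, VC-HIT, VC-HIT, VC-HIT, VC-HIT]

0: 0x3e (blk 15, set 1) → MISS  vc=[]
1: 0x3d (blk 15, set 1) → L1-HIT  vc=[]
2: 0xd (blk 3, set 1) → MISS  vc=[15]
3: 0x1f (blk 7, set 1) → MISS  vc=[15, 3]
4: 0xe (blk 3, set 1) → VC-HIT  vc=[15, 7]
5: 0x1c (blk 7, set 1) → VC-HIT  vc=[15, 3]
6: 0xf (blk 3, set 1) → VC-HIT  vc=[15, 7]
7: 0x1d (blk 7, set 1) → VC-HIT  vc=[15, 3]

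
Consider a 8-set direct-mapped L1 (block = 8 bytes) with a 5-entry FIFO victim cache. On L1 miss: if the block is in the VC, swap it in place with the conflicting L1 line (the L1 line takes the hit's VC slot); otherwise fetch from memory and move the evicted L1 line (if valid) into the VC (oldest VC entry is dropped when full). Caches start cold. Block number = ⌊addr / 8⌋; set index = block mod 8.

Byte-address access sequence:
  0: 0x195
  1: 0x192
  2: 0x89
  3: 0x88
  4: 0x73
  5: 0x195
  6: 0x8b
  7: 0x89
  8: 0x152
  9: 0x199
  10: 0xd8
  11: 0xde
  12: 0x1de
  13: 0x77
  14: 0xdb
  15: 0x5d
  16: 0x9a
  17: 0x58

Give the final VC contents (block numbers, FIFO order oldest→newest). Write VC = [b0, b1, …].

VC = [50, 51, 59, 27, 19]

0: 0x195 (blk 50, set 2) → MISS  vc=[]
1: 0x192 (blk 50, set 2) → L1-HIT  vc=[]
2: 0x89 (blk 17, set 1) → MISS  vc=[]
3: 0x88 (blk 17, set 1) → L1-HIT  vc=[]
4: 0x73 (blk 14, set 6) → MISS  vc=[]
5: 0x195 (blk 50, set 2) → L1-HIT  vc=[]
6: 0x8b (blk 17, set 1) → L1-HIT  vc=[]
7: 0x89 (blk 17, set 1) → L1-HIT  vc=[]
8: 0x152 (blk 42, set 2) → MISS  vc=[50]
9: 0x199 (blk 51, set 3) → MISS  vc=[50]
10: 0xd8 (blk 27, set 3) → MISS  vc=[50, 51]
11: 0xde (blk 27, set 3) → L1-HIT  vc=[50, 51]
12: 0x1de (blk 59, set 3) → MISS  vc=[50, 51, 27]
13: 0x77 (blk 14, set 6) → L1-HIT  vc=[50, 51, 27]
14: 0xdb (blk 27, set 3) → VC-HIT  vc=[50, 51, 59]
15: 0x5d (blk 11, set 3) → MISS  vc=[50, 51, 59, 27]
16: 0x9a (blk 19, set 3) → MISS  vc=[50, 51, 59, 27, 11]
17: 0x58 (blk 11, set 3) → VC-HIT  vc=[50, 51, 59, 27, 19]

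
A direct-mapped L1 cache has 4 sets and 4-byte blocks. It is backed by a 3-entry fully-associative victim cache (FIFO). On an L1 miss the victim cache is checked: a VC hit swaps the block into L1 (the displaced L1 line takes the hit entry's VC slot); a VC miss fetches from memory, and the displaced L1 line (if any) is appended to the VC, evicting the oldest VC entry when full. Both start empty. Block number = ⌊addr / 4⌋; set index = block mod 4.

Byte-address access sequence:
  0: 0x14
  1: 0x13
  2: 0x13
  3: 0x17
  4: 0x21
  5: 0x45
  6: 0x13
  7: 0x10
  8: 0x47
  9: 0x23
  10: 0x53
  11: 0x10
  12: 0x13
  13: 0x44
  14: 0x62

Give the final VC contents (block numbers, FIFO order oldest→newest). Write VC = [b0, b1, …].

  [0] addr=0x14 blk=5 s=1: MISS | VC []
  [1] addr=0x13 blk=4 s=0: MISS | VC []
  [2] addr=0x13 blk=4 s=0: L1-HIT | VC []
  [3] addr=0x17 blk=5 s=1: L1-HIT | VC []
  [4] addr=0x21 blk=8 s=0: MISS | VC [4]
  [5] addr=0x45 blk=17 s=1: MISS | VC [4, 5]
  [6] addr=0x13 blk=4 s=0: VC-HIT | VC [8, 5]
  [7] addr=0x10 blk=4 s=0: L1-HIT | VC [8, 5]
  [8] addr=0x47 blk=17 s=1: L1-HIT | VC [8, 5]
  [9] addr=0x23 blk=8 s=0: VC-HIT | VC [4, 5]
  [10] addr=0x53 blk=20 s=0: MISS | VC [4, 5, 8]
  [11] addr=0x10 blk=4 s=0: VC-HIT | VC [20, 5, 8]
  [12] addr=0x13 blk=4 s=0: L1-HIT | VC [20, 5, 8]
  [13] addr=0x44 blk=17 s=1: L1-HIT | VC [20, 5, 8]
  [14] addr=0x62 blk=24 s=0: MISS | VC [5, 8, 4]

VC = [5, 8, 4]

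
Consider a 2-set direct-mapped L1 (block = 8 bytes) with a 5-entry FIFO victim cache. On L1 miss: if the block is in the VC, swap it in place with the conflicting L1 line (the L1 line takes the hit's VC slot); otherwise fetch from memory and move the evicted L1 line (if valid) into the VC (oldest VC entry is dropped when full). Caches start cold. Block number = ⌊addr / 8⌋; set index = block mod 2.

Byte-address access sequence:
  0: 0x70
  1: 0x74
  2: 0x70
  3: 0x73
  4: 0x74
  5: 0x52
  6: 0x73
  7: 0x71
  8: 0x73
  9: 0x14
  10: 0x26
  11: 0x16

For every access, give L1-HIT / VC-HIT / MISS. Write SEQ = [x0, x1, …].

#0 0x70→b14/s0 MISS; vc=[]
#1 0x74→b14/s0 L1-HIT; vc=[]
#2 0x70→b14/s0 L1-HIT; vc=[]
#3 0x73→b14/s0 L1-HIT; vc=[]
#4 0x74→b14/s0 L1-HIT; vc=[]
#5 0x52→b10/s0 MISS; vc=[14]
#6 0x73→b14/s0 VC-HIT; vc=[10]
#7 0x71→b14/s0 L1-HIT; vc=[10]
#8 0x73→b14/s0 L1-HIT; vc=[10]
#9 0x14→b2/s0 MISS; vc=[10,14]
#10 0x26→b4/s0 MISS; vc=[10,14,2]
#11 0x16→b2/s0 VC-HIT; vc=[10,14,4]

SEQ = [MISS, L1-HIT, L1-HIT, L1-HIT, L1-HIT, MISS, VC-HIT, L1-HIT, L1-HIT, MISS, MISS, VC-HIT]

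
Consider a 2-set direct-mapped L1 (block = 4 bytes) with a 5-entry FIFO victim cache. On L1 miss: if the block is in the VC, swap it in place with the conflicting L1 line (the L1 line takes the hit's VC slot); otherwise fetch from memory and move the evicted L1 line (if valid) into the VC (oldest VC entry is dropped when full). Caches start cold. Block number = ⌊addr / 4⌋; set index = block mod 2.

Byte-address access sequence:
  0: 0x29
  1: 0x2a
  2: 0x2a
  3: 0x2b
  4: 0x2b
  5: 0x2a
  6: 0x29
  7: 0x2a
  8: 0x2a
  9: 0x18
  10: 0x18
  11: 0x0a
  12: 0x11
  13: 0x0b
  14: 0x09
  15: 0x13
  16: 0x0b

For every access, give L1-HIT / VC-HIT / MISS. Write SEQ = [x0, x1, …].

#0 0x29→b10/s0 MISS; vc=[]
#1 0x2a→b10/s0 L1-HIT; vc=[]
#2 0x2a→b10/s0 L1-HIT; vc=[]
#3 0x2b→b10/s0 L1-HIT; vc=[]
#4 0x2b→b10/s0 L1-HIT; vc=[]
#5 0x2a→b10/s0 L1-HIT; vc=[]
#6 0x29→b10/s0 L1-HIT; vc=[]
#7 0x2a→b10/s0 L1-HIT; vc=[]
#8 0x2a→b10/s0 L1-HIT; vc=[]
#9 0x18→b6/s0 MISS; vc=[10]
#10 0x18→b6/s0 L1-HIT; vc=[10]
#11 0xa→b2/s0 MISS; vc=[10,6]
#12 0x11→b4/s0 MISS; vc=[10,6,2]
#13 0xb→b2/s0 VC-HIT; vc=[10,6,4]
#14 0x9→b2/s0 L1-HIT; vc=[10,6,4]
#15 0x13→b4/s0 VC-HIT; vc=[10,6,2]
#16 0xb→b2/s0 VC-HIT; vc=[10,6,4]

SEQ = [MISS, L1-HIT, L1-HIT, L1-HIT, L1-HIT, L1-HIT, L1-HIT, L1-HIT, L1-HIT, MISS, L1-HIT, MISS, MISS, VC-HIT, L1-HIT, VC-HIT, VC-HIT]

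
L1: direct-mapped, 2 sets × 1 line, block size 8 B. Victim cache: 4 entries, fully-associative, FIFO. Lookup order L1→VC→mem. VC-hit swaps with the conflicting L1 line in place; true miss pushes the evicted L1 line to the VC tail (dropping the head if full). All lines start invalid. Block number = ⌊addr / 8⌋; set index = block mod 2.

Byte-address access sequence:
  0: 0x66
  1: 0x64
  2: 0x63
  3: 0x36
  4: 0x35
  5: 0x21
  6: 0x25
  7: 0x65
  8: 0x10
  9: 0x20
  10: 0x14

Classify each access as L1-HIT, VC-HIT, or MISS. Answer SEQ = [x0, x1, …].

  [0] addr=0x66 blk=12 s=0: MISS | VC []
  [1] addr=0x64 blk=12 s=0: L1-HIT | VC []
  [2] addr=0x63 blk=12 s=0: L1-HIT | VC []
  [3] addr=0x36 blk=6 s=0: MISS | VC [12]
  [4] addr=0x35 blk=6 s=0: L1-HIT | VC [12]
  [5] addr=0x21 blk=4 s=0: MISS | VC [12, 6]
  [6] addr=0x25 blk=4 s=0: L1-HIT | VC [12, 6]
  [7] addr=0x65 blk=12 s=0: VC-HIT | VC [4, 6]
  [8] addr=0x10 blk=2 s=0: MISS | VC [4, 6, 12]
  [9] addr=0x20 blk=4 s=0: VC-HIT | VC [2, 6, 12]
  [10] addr=0x14 blk=2 s=0: VC-HIT | VC [4, 6, 12]

SEQ = [MISS, L1-HIT, L1-HIT, MISS, L1-HIT, MISS, L1-HIT, VC-HIT, MISS, VC-HIT, VC-HIT]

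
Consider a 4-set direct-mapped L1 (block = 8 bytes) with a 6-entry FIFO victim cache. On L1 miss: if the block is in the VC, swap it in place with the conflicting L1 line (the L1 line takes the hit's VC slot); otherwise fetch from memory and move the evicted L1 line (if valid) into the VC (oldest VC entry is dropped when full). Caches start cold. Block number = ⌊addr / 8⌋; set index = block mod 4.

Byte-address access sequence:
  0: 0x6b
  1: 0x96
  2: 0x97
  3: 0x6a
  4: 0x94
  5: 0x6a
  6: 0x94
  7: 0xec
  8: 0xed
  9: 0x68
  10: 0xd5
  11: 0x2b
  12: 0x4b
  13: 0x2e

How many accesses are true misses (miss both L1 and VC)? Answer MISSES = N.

MISSES = 6

0: 0x6b (blk 13, set 1) → MISS  vc=[]
1: 0x96 (blk 18, set 2) → MISS  vc=[]
2: 0x97 (blk 18, set 2) → L1-HIT  vc=[]
3: 0x6a (blk 13, set 1) → L1-HIT  vc=[]
4: 0x94 (blk 18, set 2) → L1-HIT  vc=[]
5: 0x6a (blk 13, set 1) → L1-HIT  vc=[]
6: 0x94 (blk 18, set 2) → L1-HIT  vc=[]
7: 0xec (blk 29, set 1) → MISS  vc=[13]
8: 0xed (blk 29, set 1) → L1-HIT  vc=[13]
9: 0x68 (blk 13, set 1) → VC-HIT  vc=[29]
10: 0xd5 (blk 26, set 2) → MISS  vc=[29, 18]
11: 0x2b (blk 5, set 1) → MISS  vc=[29, 18, 13]
12: 0x4b (blk 9, set 1) → MISS  vc=[29, 18, 13, 5]
13: 0x2e (blk 5, set 1) → VC-HIT  vc=[29, 18, 13, 9]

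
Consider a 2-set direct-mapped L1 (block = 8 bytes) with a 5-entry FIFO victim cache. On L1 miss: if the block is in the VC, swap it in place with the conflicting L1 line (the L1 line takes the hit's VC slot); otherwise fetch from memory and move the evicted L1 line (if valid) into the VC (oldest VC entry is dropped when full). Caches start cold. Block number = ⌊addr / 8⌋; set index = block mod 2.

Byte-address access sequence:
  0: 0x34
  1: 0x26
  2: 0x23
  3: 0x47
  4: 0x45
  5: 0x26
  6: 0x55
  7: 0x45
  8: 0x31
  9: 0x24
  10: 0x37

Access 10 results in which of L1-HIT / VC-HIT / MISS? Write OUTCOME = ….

OUTCOME = VC-HIT

0: 0x34 (blk 6, set 0) → MISS  vc=[]
1: 0x26 (blk 4, set 0) → MISS  vc=[6]
2: 0x23 (blk 4, set 0) → L1-HIT  vc=[6]
3: 0x47 (blk 8, set 0) → MISS  vc=[6, 4]
4: 0x45 (blk 8, set 0) → L1-HIT  vc=[6, 4]
5: 0x26 (blk 4, set 0) → VC-HIT  vc=[6, 8]
6: 0x55 (blk 10, set 0) → MISS  vc=[6, 8, 4]
7: 0x45 (blk 8, set 0) → VC-HIT  vc=[6, 10, 4]
8: 0x31 (blk 6, set 0) → VC-HIT  vc=[8, 10, 4]
9: 0x24 (blk 4, set 0) → VC-HIT  vc=[8, 10, 6]
10: 0x37 (blk 6, set 0) → VC-HIT  vc=[8, 10, 4]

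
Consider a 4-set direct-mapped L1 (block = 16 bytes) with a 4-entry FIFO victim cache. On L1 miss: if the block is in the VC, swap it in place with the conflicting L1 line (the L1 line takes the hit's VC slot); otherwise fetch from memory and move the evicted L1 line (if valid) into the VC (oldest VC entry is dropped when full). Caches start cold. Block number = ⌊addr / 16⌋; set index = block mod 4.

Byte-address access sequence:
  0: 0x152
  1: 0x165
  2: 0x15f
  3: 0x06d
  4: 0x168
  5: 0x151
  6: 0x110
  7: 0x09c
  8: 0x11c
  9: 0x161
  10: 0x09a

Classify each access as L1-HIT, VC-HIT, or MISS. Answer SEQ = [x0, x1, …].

#0 0x152→b21/s1 MISS; vc=[]
#1 0x165→b22/s2 MISS; vc=[]
#2 0x15f→b21/s1 L1-HIT; vc=[]
#3 0x6d→b6/s2 MISS; vc=[22]
#4 0x168→b22/s2 VC-HIT; vc=[6]
#5 0x151→b21/s1 L1-HIT; vc=[6]
#6 0x110→b17/s1 MISS; vc=[6,21]
#7 0x9c→b9/s1 MISS; vc=[6,21,17]
#8 0x11c→b17/s1 VC-HIT; vc=[6,21,9]
#9 0x161→b22/s2 L1-HIT; vc=[6,21,9]
#10 0x9a→b9/s1 VC-HIT; vc=[6,21,17]

SEQ = [MISS, MISS, L1-HIT, MISS, VC-HIT, L1-HIT, MISS, MISS, VC-HIT, L1-HIT, VC-HIT]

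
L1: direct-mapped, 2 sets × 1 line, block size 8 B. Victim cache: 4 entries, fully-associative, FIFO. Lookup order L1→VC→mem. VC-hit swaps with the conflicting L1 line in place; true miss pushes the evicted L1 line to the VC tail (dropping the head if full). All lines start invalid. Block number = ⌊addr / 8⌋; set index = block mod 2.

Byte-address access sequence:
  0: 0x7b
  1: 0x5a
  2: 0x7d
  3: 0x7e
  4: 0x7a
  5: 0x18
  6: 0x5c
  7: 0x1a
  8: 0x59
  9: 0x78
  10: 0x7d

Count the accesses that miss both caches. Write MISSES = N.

0: 0x7b (blk 15, set 1) → MISS  vc=[]
1: 0x5a (blk 11, set 1) → MISS  vc=[15]
2: 0x7d (blk 15, set 1) → VC-HIT  vc=[11]
3: 0x7e (blk 15, set 1) → L1-HIT  vc=[11]
4: 0x7a (blk 15, set 1) → L1-HIT  vc=[11]
5: 0x18 (blk 3, set 1) → MISS  vc=[11, 15]
6: 0x5c (blk 11, set 1) → VC-HIT  vc=[3, 15]
7: 0x1a (blk 3, set 1) → VC-HIT  vc=[11, 15]
8: 0x59 (blk 11, set 1) → VC-HIT  vc=[3, 15]
9: 0x78 (blk 15, set 1) → VC-HIT  vc=[3, 11]
10: 0x7d (blk 15, set 1) → L1-HIT  vc=[3, 11]

MISSES = 3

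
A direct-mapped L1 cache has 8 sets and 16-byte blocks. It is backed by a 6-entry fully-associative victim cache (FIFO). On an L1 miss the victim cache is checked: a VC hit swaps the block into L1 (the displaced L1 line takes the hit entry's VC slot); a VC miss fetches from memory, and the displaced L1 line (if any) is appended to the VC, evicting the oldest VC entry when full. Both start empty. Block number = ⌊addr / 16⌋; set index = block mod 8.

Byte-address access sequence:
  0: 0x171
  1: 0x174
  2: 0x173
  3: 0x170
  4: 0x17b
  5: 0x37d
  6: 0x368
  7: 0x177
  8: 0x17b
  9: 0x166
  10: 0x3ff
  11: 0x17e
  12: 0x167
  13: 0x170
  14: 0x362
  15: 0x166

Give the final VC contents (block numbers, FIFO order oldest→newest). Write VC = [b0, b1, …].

VC = [55, 54, 63]

0: 0x171 (blk 23, set 7) → MISS  vc=[]
1: 0x174 (blk 23, set 7) → L1-HIT  vc=[]
2: 0x173 (blk 23, set 7) → L1-HIT  vc=[]
3: 0x170 (blk 23, set 7) → L1-HIT  vc=[]
4: 0x17b (blk 23, set 7) → L1-HIT  vc=[]
5: 0x37d (blk 55, set 7) → MISS  vc=[23]
6: 0x368 (blk 54, set 6) → MISS  vc=[23]
7: 0x177 (blk 23, set 7) → VC-HIT  vc=[55]
8: 0x17b (blk 23, set 7) → L1-HIT  vc=[55]
9: 0x166 (blk 22, set 6) → MISS  vc=[55, 54]
10: 0x3ff (blk 63, set 7) → MISS  vc=[55, 54, 23]
11: 0x17e (blk 23, set 7) → VC-HIT  vc=[55, 54, 63]
12: 0x167 (blk 22, set 6) → L1-HIT  vc=[55, 54, 63]
13: 0x170 (blk 23, set 7) → L1-HIT  vc=[55, 54, 63]
14: 0x362 (blk 54, set 6) → VC-HIT  vc=[55, 22, 63]
15: 0x166 (blk 22, set 6) → VC-HIT  vc=[55, 54, 63]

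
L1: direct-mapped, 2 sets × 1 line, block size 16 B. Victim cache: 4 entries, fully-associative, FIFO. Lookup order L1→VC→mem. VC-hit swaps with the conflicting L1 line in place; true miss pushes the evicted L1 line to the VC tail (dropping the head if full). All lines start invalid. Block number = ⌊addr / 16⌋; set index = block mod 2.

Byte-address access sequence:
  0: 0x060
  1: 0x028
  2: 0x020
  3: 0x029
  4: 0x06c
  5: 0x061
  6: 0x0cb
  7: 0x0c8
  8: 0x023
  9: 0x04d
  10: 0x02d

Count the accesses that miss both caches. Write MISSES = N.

0: 0x60 (blk 6, set 0) → MISS  vc=[]
1: 0x28 (blk 2, set 0) → MISS  vc=[6]
2: 0x20 (blk 2, set 0) → L1-HIT  vc=[6]
3: 0x29 (blk 2, set 0) → L1-HIT  vc=[6]
4: 0x6c (blk 6, set 0) → VC-HIT  vc=[2]
5: 0x61 (blk 6, set 0) → L1-HIT  vc=[2]
6: 0xcb (blk 12, set 0) → MISS  vc=[2, 6]
7: 0xc8 (blk 12, set 0) → L1-HIT  vc=[2, 6]
8: 0x23 (blk 2, set 0) → VC-HIT  vc=[12, 6]
9: 0x4d (blk 4, set 0) → MISS  vc=[12, 6, 2]
10: 0x2d (blk 2, set 0) → VC-HIT  vc=[12, 6, 4]

MISSES = 4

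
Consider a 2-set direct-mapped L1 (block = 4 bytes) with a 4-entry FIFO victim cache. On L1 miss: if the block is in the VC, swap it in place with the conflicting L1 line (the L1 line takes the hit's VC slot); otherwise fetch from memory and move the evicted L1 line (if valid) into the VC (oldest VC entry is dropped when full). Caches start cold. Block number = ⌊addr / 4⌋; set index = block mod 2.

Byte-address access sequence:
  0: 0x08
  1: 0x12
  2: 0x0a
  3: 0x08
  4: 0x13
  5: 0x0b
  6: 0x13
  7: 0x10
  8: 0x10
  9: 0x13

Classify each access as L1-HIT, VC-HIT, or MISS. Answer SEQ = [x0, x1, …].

SEQ = [MISS, MISS, VC-HIT, L1-HIT, VC-HIT, VC-HIT, VC-HIT, L1-HIT, L1-HIT, L1-HIT]

  [0] addr=0x8 blk=2 s=0: MISS | VC []
  [1] addr=0x12 blk=4 s=0: MISS | VC [2]
  [2] addr=0xa blk=2 s=0: VC-HIT | VC [4]
  [3] addr=0x8 blk=2 s=0: L1-HIT | VC [4]
  [4] addr=0x13 blk=4 s=0: VC-HIT | VC [2]
  [5] addr=0xb blk=2 s=0: VC-HIT | VC [4]
  [6] addr=0x13 blk=4 s=0: VC-HIT | VC [2]
  [7] addr=0x10 blk=4 s=0: L1-HIT | VC [2]
  [8] addr=0x10 blk=4 s=0: L1-HIT | VC [2]
  [9] addr=0x13 blk=4 s=0: L1-HIT | VC [2]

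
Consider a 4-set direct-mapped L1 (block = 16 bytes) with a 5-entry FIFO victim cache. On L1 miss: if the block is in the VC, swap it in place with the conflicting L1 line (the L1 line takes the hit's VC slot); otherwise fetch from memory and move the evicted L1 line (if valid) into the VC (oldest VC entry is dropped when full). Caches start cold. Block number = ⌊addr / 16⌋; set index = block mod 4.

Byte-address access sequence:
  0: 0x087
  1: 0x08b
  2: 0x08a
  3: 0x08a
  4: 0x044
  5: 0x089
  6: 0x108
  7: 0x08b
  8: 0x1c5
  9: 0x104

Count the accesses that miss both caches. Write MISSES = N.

  [0] addr=0x87 blk=8 s=0: MISS | VC []
  [1] addr=0x8b blk=8 s=0: L1-HIT | VC []
  [2] addr=0x8a blk=8 s=0: L1-HIT | VC []
  [3] addr=0x8a blk=8 s=0: L1-HIT | VC []
  [4] addr=0x44 blk=4 s=0: MISS | VC [8]
  [5] addr=0x89 blk=8 s=0: VC-HIT | VC [4]
  [6] addr=0x108 blk=16 s=0: MISS | VC [4, 8]
  [7] addr=0x8b blk=8 s=0: VC-HIT | VC [4, 16]
  [8] addr=0x1c5 blk=28 s=0: MISS | VC [4, 16, 8]
  [9] addr=0x104 blk=16 s=0: VC-HIT | VC [4, 28, 8]

MISSES = 4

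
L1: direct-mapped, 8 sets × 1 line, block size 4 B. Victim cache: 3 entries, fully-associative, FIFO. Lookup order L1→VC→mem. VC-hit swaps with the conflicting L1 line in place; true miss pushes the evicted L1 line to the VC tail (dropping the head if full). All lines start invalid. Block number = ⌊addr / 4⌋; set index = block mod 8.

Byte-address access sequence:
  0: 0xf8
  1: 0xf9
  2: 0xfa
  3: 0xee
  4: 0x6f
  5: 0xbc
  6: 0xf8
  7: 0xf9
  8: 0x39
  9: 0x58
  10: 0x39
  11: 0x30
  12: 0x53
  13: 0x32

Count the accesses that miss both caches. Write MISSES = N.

MISSES = 8

  [0] addr=0xf8 blk=62 s=6: MISS | VC []
  [1] addr=0xf9 blk=62 s=6: L1-HIT | VC []
  [2] addr=0xfa blk=62 s=6: L1-HIT | VC []
  [3] addr=0xee blk=59 s=3: MISS | VC []
  [4] addr=0x6f blk=27 s=3: MISS | VC [59]
  [5] addr=0xbc blk=47 s=7: MISS | VC [59]
  [6] addr=0xf8 blk=62 s=6: L1-HIT | VC [59]
  [7] addr=0xf9 blk=62 s=6: L1-HIT | VC [59]
  [8] addr=0x39 blk=14 s=6: MISS | VC [59, 62]
  [9] addr=0x58 blk=22 s=6: MISS | VC [59, 62, 14]
  [10] addr=0x39 blk=14 s=6: VC-HIT | VC [59, 62, 22]
  [11] addr=0x30 blk=12 s=4: MISS | VC [59, 62, 22]
  [12] addr=0x53 blk=20 s=4: MISS | VC [62, 22, 12]
  [13] addr=0x32 blk=12 s=4: VC-HIT | VC [62, 22, 20]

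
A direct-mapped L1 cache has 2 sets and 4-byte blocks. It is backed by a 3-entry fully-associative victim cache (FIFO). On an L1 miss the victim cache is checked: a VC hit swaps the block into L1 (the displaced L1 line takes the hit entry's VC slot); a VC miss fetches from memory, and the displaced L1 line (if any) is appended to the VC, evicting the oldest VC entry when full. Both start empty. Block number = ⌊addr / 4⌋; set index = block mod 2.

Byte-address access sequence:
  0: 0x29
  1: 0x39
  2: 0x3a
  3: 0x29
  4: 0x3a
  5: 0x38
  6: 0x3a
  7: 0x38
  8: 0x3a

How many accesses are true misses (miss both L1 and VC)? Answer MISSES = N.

  [0] addr=0x29 blk=10 s=0: MISS | VC []
  [1] addr=0x39 blk=14 s=0: MISS | VC [10]
  [2] addr=0x3a blk=14 s=0: L1-HIT | VC [10]
  [3] addr=0x29 blk=10 s=0: VC-HIT | VC [14]
  [4] addr=0x3a blk=14 s=0: VC-HIT | VC [10]
  [5] addr=0x38 blk=14 s=0: L1-HIT | VC [10]
  [6] addr=0x3a blk=14 s=0: L1-HIT | VC [10]
  [7] addr=0x38 blk=14 s=0: L1-HIT | VC [10]
  [8] addr=0x3a blk=14 s=0: L1-HIT | VC [10]

MISSES = 2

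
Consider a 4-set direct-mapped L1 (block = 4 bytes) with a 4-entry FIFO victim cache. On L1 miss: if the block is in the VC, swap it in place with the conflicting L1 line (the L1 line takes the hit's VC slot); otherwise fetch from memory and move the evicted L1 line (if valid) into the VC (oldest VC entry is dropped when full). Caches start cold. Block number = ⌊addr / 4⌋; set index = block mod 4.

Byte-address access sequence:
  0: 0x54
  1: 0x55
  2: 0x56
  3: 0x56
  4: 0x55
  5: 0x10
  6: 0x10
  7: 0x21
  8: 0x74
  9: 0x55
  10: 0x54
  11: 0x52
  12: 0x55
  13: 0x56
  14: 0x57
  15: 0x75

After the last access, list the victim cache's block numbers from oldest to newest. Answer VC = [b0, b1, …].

VC = [4, 21, 8]

  [0] addr=0x54 blk=21 s=1: MISS | VC []
  [1] addr=0x55 blk=21 s=1: L1-HIT | VC []
  [2] addr=0x56 blk=21 s=1: L1-HIT | VC []
  [3] addr=0x56 blk=21 s=1: L1-HIT | VC []
  [4] addr=0x55 blk=21 s=1: L1-HIT | VC []
  [5] addr=0x10 blk=4 s=0: MISS | VC []
  [6] addr=0x10 blk=4 s=0: L1-HIT | VC []
  [7] addr=0x21 blk=8 s=0: MISS | VC [4]
  [8] addr=0x74 blk=29 s=1: MISS | VC [4, 21]
  [9] addr=0x55 blk=21 s=1: VC-HIT | VC [4, 29]
  [10] addr=0x54 blk=21 s=1: L1-HIT | VC [4, 29]
  [11] addr=0x52 blk=20 s=0: MISS | VC [4, 29, 8]
  [12] addr=0x55 blk=21 s=1: L1-HIT | VC [4, 29, 8]
  [13] addr=0x56 blk=21 s=1: L1-HIT | VC [4, 29, 8]
  [14] addr=0x57 blk=21 s=1: L1-HIT | VC [4, 29, 8]
  [15] addr=0x75 blk=29 s=1: VC-HIT | VC [4, 21, 8]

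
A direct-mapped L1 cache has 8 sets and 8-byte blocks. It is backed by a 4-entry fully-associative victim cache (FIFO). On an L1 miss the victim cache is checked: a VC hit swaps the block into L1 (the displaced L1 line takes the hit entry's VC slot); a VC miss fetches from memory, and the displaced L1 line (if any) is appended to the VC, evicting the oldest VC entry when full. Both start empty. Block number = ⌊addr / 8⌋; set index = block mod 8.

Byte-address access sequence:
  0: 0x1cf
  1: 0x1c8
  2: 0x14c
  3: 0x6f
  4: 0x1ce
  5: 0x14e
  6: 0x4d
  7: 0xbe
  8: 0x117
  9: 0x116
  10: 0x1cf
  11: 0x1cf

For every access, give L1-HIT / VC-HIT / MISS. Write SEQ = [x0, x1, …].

0: 0x1cf (blk 57, set 1) → MISS  vc=[]
1: 0x1c8 (blk 57, set 1) → L1-HIT  vc=[]
2: 0x14c (blk 41, set 1) → MISS  vc=[57]
3: 0x6f (blk 13, set 5) → MISS  vc=[57]
4: 0x1ce (blk 57, set 1) → VC-HIT  vc=[41]
5: 0x14e (blk 41, set 1) → VC-HIT  vc=[57]
6: 0x4d (blk 9, set 1) → MISS  vc=[57, 41]
7: 0xbe (blk 23, set 7) → MISS  vc=[57, 41]
8: 0x117 (blk 34, set 2) → MISS  vc=[57, 41]
9: 0x116 (blk 34, set 2) → L1-HIT  vc=[57, 41]
10: 0x1cf (blk 57, set 1) → VC-HIT  vc=[9, 41]
11: 0x1cf (blk 57, set 1) → L1-HIT  vc=[9, 41]

SEQ = [MISS, L1-HIT, MISS, MISS, VC-HIT, VC-HIT, MISS, MISS, MISS, L1-HIT, VC-HIT, L1-HIT]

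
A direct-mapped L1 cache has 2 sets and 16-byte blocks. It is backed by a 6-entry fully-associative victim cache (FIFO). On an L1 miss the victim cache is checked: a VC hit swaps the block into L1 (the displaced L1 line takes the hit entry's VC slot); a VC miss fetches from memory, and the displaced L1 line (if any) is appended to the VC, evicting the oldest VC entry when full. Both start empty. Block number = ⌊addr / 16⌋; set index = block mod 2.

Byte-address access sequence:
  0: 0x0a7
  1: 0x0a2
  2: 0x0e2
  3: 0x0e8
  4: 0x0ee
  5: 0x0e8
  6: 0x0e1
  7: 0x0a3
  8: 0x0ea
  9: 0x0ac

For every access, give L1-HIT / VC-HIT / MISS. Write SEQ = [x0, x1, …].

SEQ = [MISS, L1-HIT, MISS, L1-HIT, L1-HIT, L1-HIT, L1-HIT, VC-HIT, VC-HIT, VC-HIT]

  [0] addr=0xa7 blk=10 s=0: MISS | VC []
  [1] addr=0xa2 blk=10 s=0: L1-HIT | VC []
  [2] addr=0xe2 blk=14 s=0: MISS | VC [10]
  [3] addr=0xe8 blk=14 s=0: L1-HIT | VC [10]
  [4] addr=0xee blk=14 s=0: L1-HIT | VC [10]
  [5] addr=0xe8 blk=14 s=0: L1-HIT | VC [10]
  [6] addr=0xe1 blk=14 s=0: L1-HIT | VC [10]
  [7] addr=0xa3 blk=10 s=0: VC-HIT | VC [14]
  [8] addr=0xea blk=14 s=0: VC-HIT | VC [10]
  [9] addr=0xac blk=10 s=0: VC-HIT | VC [14]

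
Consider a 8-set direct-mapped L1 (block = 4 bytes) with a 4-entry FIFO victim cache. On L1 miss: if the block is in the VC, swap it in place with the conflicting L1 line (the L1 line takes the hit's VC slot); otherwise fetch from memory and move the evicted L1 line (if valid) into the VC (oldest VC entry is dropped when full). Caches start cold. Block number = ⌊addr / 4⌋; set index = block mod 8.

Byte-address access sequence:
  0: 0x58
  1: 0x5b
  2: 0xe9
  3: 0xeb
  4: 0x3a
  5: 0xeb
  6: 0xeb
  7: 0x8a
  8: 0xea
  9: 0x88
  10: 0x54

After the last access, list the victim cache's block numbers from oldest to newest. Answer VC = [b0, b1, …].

VC = [22, 58]

#0 0x58→b22/s6 MISS; vc=[]
#1 0x5b→b22/s6 L1-HIT; vc=[]
#2 0xe9→b58/s2 MISS; vc=[]
#3 0xeb→b58/s2 L1-HIT; vc=[]
#4 0x3a→b14/s6 MISS; vc=[22]
#5 0xeb→b58/s2 L1-HIT; vc=[22]
#6 0xeb→b58/s2 L1-HIT; vc=[22]
#7 0x8a→b34/s2 MISS; vc=[22,58]
#8 0xea→b58/s2 VC-HIT; vc=[22,34]
#9 0x88→b34/s2 VC-HIT; vc=[22,58]
#10 0x54→b21/s5 MISS; vc=[22,58]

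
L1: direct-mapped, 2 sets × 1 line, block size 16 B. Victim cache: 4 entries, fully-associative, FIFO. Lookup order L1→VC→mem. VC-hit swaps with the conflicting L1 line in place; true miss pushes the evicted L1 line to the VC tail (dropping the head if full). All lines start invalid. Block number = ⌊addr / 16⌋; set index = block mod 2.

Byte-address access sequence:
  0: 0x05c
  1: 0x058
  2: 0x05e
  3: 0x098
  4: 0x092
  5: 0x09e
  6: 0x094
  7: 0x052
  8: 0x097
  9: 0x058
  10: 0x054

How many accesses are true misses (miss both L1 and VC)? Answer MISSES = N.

0: 0x5c (blk 5, set 1) → MISS  vc=[]
1: 0x58 (blk 5, set 1) → L1-HIT  vc=[]
2: 0x5e (blk 5, set 1) → L1-HIT  vc=[]
3: 0x98 (blk 9, set 1) → MISS  vc=[5]
4: 0x92 (blk 9, set 1) → L1-HIT  vc=[5]
5: 0x9e (blk 9, set 1) → L1-HIT  vc=[5]
6: 0x94 (blk 9, set 1) → L1-HIT  vc=[5]
7: 0x52 (blk 5, set 1) → VC-HIT  vc=[9]
8: 0x97 (blk 9, set 1) → VC-HIT  vc=[5]
9: 0x58 (blk 5, set 1) → VC-HIT  vc=[9]
10: 0x54 (blk 5, set 1) → L1-HIT  vc=[9]

MISSES = 2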